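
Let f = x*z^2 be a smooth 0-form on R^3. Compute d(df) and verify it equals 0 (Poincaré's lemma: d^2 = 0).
d(df) = 0

Step 1: df = sum_i (∂f/∂x_i) dx_i = (z^2) dx + (0) dy + (2*x*z) dz.
Step 2: Apply d again. Using the 1-form formula, the coefficient of dx ∧ dy in d(df) is ∂^2 f/∂x ∂y - ∂^2 f/∂y ∂x = (0) - (0) = 0 (equality of mixed partials for smooth f).
Similarly for dx ∧ dz and dy ∧ dz — all coefficients vanish. So d(df) = 0.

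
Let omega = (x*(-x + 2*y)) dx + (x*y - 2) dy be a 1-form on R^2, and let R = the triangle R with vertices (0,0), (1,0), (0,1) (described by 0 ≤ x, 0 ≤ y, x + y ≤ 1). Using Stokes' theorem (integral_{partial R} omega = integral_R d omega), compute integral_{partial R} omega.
integral_(partial R) omega = -1/6

Stokes: integral_partial_R omega = integral_R d omega with d omega = (∂Q/∂x - ∂P/∂y) dx ∧ dy.
  ∂Q/∂x = y
  ∂P/∂y = 2*x
  integrand = ∂Q/∂x - ∂P/∂y = -2*x + y.
Integrating over R: integral_0^1 integral_0^{1-x} (-2*x + y) dy dx = -1/6.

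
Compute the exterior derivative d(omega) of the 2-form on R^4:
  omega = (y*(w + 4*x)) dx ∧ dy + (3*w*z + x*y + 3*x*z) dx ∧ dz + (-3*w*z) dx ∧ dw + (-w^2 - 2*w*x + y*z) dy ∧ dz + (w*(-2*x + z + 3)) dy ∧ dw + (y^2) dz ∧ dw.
d(omega) = (-2*w + y) dx ∧ dy ∧ dw + (-2*w - x) dx ∧ dy ∧ dz + (3*w + 3*z) dx ∧ dz ∧ dw + (-3*w - 2*x + 2*y) dy ∧ dz ∧ dw

For a 2-form omega = sum_{i<j} g_{ij} dx_i ∧ dx_j, the exterior derivative is
  d(omega) = sum_{i<j} d(g_{ij}) ∧ dx_i ∧ dx_j = sum_{i<j, k} (∂g_{ij}/∂x_k) dx_k ∧ dx_i ∧ dx_j.
Expand each term, using dx_k ∧ dx_i ∧ dx_j = sgn(permutation) dx_{(a)} ∧ dx_{(b)} ∧ dx_{(c)} with (a < b < c) sorted:
  d(y*(w + 4*x)) includes (∂/∂w)(y*(w + 4*x)) dw = (y) dw, which multiplied by dx ∧ dy gives (y) dx ∧ dy ∧ dw
  d(3*w*z + x*y + 3*x*z) includes (∂/∂y)(3*w*z + x*y + 3*x*z) dy = (x) dy, which multiplied by dx ∧ dz gives (-x) dx ∧ dy ∧ dz
  d(3*w*z + x*y + 3*x*z) includes (∂/∂w)(3*w*z + x*y + 3*x*z) dw = (3*z) dw, which multiplied by dx ∧ dz gives (3*z) dx ∧ dz ∧ dw
  d(-3*w*z) includes (∂/∂z)(-3*w*z) dz = (-3*w) dz, which multiplied by dx ∧ dw gives (3*w) dx ∧ dz ∧ dw
  d(-w^2 - 2*w*x + y*z) includes (∂/∂x)(-w^2 - 2*w*x + y*z) dx = (-2*w) dx, which multiplied by dy ∧ dz gives (-2*w) dx ∧ dy ∧ dz
  d(-w^2 - 2*w*x + y*z) includes (∂/∂w)(-w^2 - 2*w*x + y*z) dw = (-2*w - 2*x) dw, which multiplied by dy ∧ dz gives (-2*w - 2*x) dy ∧ dz ∧ dw
  d(w*(-2*x + z + 3)) includes (∂/∂x)(w*(-2*x + z + 3)) dx = (-2*w) dx, which multiplied by dy ∧ dw gives (-2*w) dx ∧ dy ∧ dw
  d(w*(-2*x + z + 3)) includes (∂/∂z)(w*(-2*x + z + 3)) dz = (w) dz, which multiplied by dy ∧ dw gives (-w) dy ∧ dz ∧ dw
  d(y^2) includes (∂/∂y)(y^2) dy = (2*y) dy, which multiplied by dz ∧ dw gives (2*y) dy ∧ dz ∧ dw
Collecting like 3-forms: d(omega) = (-2*w + y) dx ∧ dy ∧ dw + (-2*w - x) dx ∧ dy ∧ dz + (3*w + 3*z) dx ∧ dz ∧ dw + (-3*w - 2*x + 2*y) dy ∧ dz ∧ dw.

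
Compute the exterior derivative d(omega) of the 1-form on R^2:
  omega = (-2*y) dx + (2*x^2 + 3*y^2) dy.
d(omega) = (4*x + 2) dx ∧ dy

For a 1-form omega = sum_i f_i dx_i, the exterior derivative is
  d(omega) = sum_{i < j} (∂f_j/∂x_i - ∂f_i/∂x_j) dx_i ∧ dx_j.
  coefficient of dx ∧ dy: ∂f_2/∂x - ∂f_1/∂y = ∂(2*x^2 + 3*y^2)/∂x - ∂(-2*y)/∂y = 4*x + 2
Assembling: d(omega) = (4*x + 2) dx ∧ dy.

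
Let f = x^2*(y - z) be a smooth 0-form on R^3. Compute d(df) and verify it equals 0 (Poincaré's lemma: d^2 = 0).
d(df) = 0

Step 1: df = sum_i (∂f/∂x_i) dx_i = (2*x*(y - z)) dx + (x^2) dy + (-x^2) dz.
Step 2: Apply d again. Using the 1-form formula, the coefficient of dx ∧ dy in d(df) is ∂^2 f/∂x ∂y - ∂^2 f/∂y ∂x = (2*x) - (2*x) = 0 (equality of mixed partials for smooth f).
Similarly for dx ∧ dz and dy ∧ dz — all coefficients vanish. So d(df) = 0.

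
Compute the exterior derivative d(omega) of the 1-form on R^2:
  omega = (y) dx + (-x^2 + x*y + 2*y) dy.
d(omega) = (-2*x + y - 1) dx ∧ dy

For a 1-form omega = sum_i f_i dx_i, the exterior derivative is
  d(omega) = sum_{i < j} (∂f_j/∂x_i - ∂f_i/∂x_j) dx_i ∧ dx_j.
  coefficient of dx ∧ dy: ∂f_2/∂x - ∂f_1/∂y = ∂(-x^2 + x*y + 2*y)/∂x - ∂(y)/∂y = -2*x + y - 1
Assembling: d(omega) = (-2*x + y - 1) dx ∧ dy.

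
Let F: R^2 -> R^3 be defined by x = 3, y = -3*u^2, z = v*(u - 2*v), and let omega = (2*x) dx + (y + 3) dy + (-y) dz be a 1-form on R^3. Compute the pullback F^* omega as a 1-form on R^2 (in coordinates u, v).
F^* omega = (3*u*(6*u^2 + u*v - 6)) du + (3*u^2*(u - 4*v)) dv

Using F^*(f dg) = (f ∘ F) d(g ∘ F), substitute each coordinate x_i by F_i(u, v) in f_i, and replace dx_i by d F_i = (∂F_i/∂u) du + (∂F_i/∂v) dv.
  For the x component: f_1(F) = 6; d F_1 = (0) du + (0) dv
  For the y component: f_2(F) = 3 - 3*u^2; d F_2 = (-6*u) du + (0) dv
  For the z component: f_3(F) = 3*u^2; d F_3 = (v) du + (u - 4*v) dv
Combining and collecting du, dv coefficients:
  coeff of du: 3*u*(6*u^2 + u*v - 6)
  coeff of dv: 3*u^2*(u - 4*v)
F^* omega = (3*u*(6*u^2 + u*v - 6)) du + (3*u^2*(u - 4*v)) dv.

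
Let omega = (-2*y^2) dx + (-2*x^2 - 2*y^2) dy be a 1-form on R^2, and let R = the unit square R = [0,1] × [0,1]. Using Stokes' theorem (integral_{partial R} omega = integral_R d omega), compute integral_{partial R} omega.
integral_(partial R) omega = 0

Stokes: integral_partial_R omega = integral_R d omega with d omega = (∂Q/∂x - ∂P/∂y) dx ∧ dy.
  ∂Q/∂x = -4*x
  ∂P/∂y = -4*y
  integrand = ∂Q/∂x - ∂P/∂y = -4*x + 4*y.
Integrating over R: integral_0^1 integral_0^1 (-4*x + 4*y) dx dy = 0.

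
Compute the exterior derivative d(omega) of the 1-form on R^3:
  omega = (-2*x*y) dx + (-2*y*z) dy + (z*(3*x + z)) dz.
d(omega) = (2*x) dx ∧ dy + (3*z) dx ∧ dz + (2*y) dy ∧ dz

For a 1-form omega = sum_i f_i dx_i, the exterior derivative is
  d(omega) = sum_{i < j} (∂f_j/∂x_i - ∂f_i/∂x_j) dx_i ∧ dx_j.
  coefficient of dx ∧ dy: ∂f_2/∂x - ∂f_1/∂y = ∂(-2*y*z)/∂x - ∂(-2*x*y)/∂y = 2*x
  coefficient of dx ∧ dz: ∂f_3/∂x - ∂f_1/∂z = ∂(z*(3*x + z))/∂x - ∂(-2*x*y)/∂z = 3*z
  coefficient of dy ∧ dz: ∂f_3/∂y - ∂f_2/∂z = ∂(z*(3*x + z))/∂y - ∂(-2*y*z)/∂z = 2*y
Assembling: d(omega) = (2*x) dx ∧ dy + (3*z) dx ∧ dz + (2*y) dy ∧ dz.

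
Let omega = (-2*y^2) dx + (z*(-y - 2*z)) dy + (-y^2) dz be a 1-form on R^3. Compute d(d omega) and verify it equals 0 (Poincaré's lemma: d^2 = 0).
d(d omega) = 0

Step 1: d omega = sum_{i<j} (∂f_j/∂x_i - ∂f_i/∂x_j) dx_i ∧ dx_j:
  coeff of dx ∧ dy: 4*y
  coeff of dx ∧ dz: 0
  coeff of dy ∧ dz: -y + 4*z
Step 2: Apply d again to each 2-form coefficient. The only possible 3-form in R^3 is dx ∧ dy ∧ dz, with coefficient
  ∂(coeff of dy∧dz)/∂x - ∂(coeff of dx∧dz)/∂y + ∂(coeff of dx∧dy)/∂z
  = ∂/∂x (-y + 4*z) - ∂/∂y (0) + ∂/∂z (4*y).
Each of these terms simplifies to sums of mixed partials that cancel in pairs. The result is 0 (by equality of mixed partials for smooth functions — Schwarz / Clairaut).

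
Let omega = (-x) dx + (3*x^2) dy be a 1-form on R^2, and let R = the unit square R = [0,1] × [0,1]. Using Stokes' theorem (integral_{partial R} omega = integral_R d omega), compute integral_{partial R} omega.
integral_(partial R) omega = 3

Stokes: integral_partial_R omega = integral_R d omega with d omega = (∂Q/∂x - ∂P/∂y) dx ∧ dy.
  ∂Q/∂x = 6*x
  ∂P/∂y = 0
  integrand = ∂Q/∂x - ∂P/∂y = 6*x.
Integrating over R: integral_0^1 integral_0^1 (6*x) dx dy = 3.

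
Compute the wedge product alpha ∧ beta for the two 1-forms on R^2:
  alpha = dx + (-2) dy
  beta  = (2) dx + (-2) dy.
alpha ∧ beta = (2) dx ∧ dy

Distribute the wedge, using dx_i ∧ dx_j = -dx_j ∧ dx_i and dx_i ∧ dx_i = 0. For each pair (i, j) with i < j, the coefficient of dx_i ∧ dx_j in alpha ∧ beta is (alpha_i * beta_j - alpha_j * beta_i). Collecting: alpha ∧ beta = (2) dx ∧ dy.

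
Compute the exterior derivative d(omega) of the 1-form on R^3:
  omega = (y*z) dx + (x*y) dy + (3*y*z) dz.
d(omega) = (y - z) dx ∧ dy + (-y) dx ∧ dz + (3*z) dy ∧ dz

For a 1-form omega = sum_i f_i dx_i, the exterior derivative is
  d(omega) = sum_{i < j} (∂f_j/∂x_i - ∂f_i/∂x_j) dx_i ∧ dx_j.
  coefficient of dx ∧ dy: ∂f_2/∂x - ∂f_1/∂y = ∂(x*y)/∂x - ∂(y*z)/∂y = y - z
  coefficient of dx ∧ dz: ∂f_3/∂x - ∂f_1/∂z = ∂(3*y*z)/∂x - ∂(y*z)/∂z = -y
  coefficient of dy ∧ dz: ∂f_3/∂y - ∂f_2/∂z = ∂(3*y*z)/∂y - ∂(x*y)/∂z = 3*z
Assembling: d(omega) = (y - z) dx ∧ dy + (-y) dx ∧ dz + (3*z) dy ∧ dz.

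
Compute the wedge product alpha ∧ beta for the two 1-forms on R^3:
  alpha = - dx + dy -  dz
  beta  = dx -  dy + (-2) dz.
alpha ∧ beta = (3) dx ∧ dz + (-3) dy ∧ dz

Distribute the wedge, using dx_i ∧ dx_j = -dx_j ∧ dx_i and dx_i ∧ dx_i = 0. For each pair (i, j) with i < j, the coefficient of dx_i ∧ dx_j in alpha ∧ beta is (alpha_i * beta_j - alpha_j * beta_i). Collecting: alpha ∧ beta = (3) dx ∧ dz + (-3) dy ∧ dz.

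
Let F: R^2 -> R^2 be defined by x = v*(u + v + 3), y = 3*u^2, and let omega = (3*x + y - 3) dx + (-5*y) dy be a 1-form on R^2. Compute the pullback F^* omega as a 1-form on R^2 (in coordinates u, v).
F^* omega = (-90*u^3 + 3*u^2*v + 3*u*v^2 + 3*v^3 + 9*v^2 - 3*v) du + (3*u^3 + 9*u^2*v + 9*u^2 + 9*u*v^2 + 18*u*v - 3*u + 6*v^3 + 27*v^2 + 21*v - 9) dv

Using F^*(f dg) = (f ∘ F) d(g ∘ F), substitute each coordinate x_i by F_i(u, v) in f_i, and replace dx_i by d F_i = (∂F_i/∂u) du + (∂F_i/∂v) dv.
  For the x component: f_1(F) = 3*u^2 + 3*u*v + 3*v^2 + 9*v - 3; d F_1 = (v) du + (u + 2*v + 3) dv
  For the y component: f_2(F) = -15*u^2; d F_2 = (6*u) du + (0) dv
Combining and collecting du, dv coefficients:
  coeff of du: -90*u^3 + 3*u^2*v + 3*u*v^2 + 3*v^3 + 9*v^2 - 3*v
  coeff of dv: 3*u^3 + 9*u^2*v + 9*u^2 + 9*u*v^2 + 18*u*v - 3*u + 6*v^3 + 27*v^2 + 21*v - 9
F^* omega = (-90*u^3 + 3*u^2*v + 3*u*v^2 + 3*v^3 + 9*v^2 - 3*v) du + (3*u^3 + 9*u^2*v + 9*u^2 + 9*u*v^2 + 18*u*v - 3*u + 6*v^3 + 27*v^2 + 21*v - 9) dv.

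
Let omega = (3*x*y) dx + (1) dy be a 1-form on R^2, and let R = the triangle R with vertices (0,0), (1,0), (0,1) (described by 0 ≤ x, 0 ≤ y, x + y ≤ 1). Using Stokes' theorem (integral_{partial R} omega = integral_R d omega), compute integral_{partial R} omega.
integral_(partial R) omega = -1/2

Stokes: integral_partial_R omega = integral_R d omega with d omega = (∂Q/∂x - ∂P/∂y) dx ∧ dy.
  ∂Q/∂x = 0
  ∂P/∂y = 3*x
  integrand = ∂Q/∂x - ∂P/∂y = -3*x.
Integrating over R: integral_0^1 integral_0^{1-x} (-3*x) dy dx = -1/2.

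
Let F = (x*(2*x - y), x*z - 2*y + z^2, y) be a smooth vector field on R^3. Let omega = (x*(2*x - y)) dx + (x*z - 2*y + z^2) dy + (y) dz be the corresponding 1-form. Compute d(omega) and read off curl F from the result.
d(omega) = (-x - 2*z + 1) dy ∧ dz + (0) dz ∧ dx + (x + z) dx ∧ dy; curl F = (-x - 2*z + 1, 0, x + z)

d omega = sum_{i<j} (∂f_j/∂x_i - ∂f_i/∂x_j) dx_i ∧ dx_j. Under the identification (dy ∧ dz, dz ∧ dx, dx ∧ dy) ↔ (e_x, e_y, e_z), the coefficients are exactly the components of curl F. Compute:
  ∂R/∂y - ∂Q/∂z = (1) - (x + 2*z) = -x - 2*z + 1
  ∂P/∂z - ∂R/∂x = (0) - (0) = 0
  ∂Q/∂x - ∂P/∂y = (z) - (-x) = x + z.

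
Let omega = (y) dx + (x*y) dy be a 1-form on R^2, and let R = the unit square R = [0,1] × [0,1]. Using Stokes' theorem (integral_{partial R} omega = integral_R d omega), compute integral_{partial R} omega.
integral_(partial R) omega = -1/2

Stokes: integral_partial_R omega = integral_R d omega with d omega = (∂Q/∂x - ∂P/∂y) dx ∧ dy.
  ∂Q/∂x = y
  ∂P/∂y = 1
  integrand = ∂Q/∂x - ∂P/∂y = y - 1.
Integrating over R: integral_0^1 integral_0^1 (y - 1) dx dy = -1/2.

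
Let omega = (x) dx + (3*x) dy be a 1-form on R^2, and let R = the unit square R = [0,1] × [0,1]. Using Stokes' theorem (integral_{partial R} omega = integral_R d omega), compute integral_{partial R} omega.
integral_(partial R) omega = 3

Stokes: integral_partial_R omega = integral_R d omega with d omega = (∂Q/∂x - ∂P/∂y) dx ∧ dy.
  ∂Q/∂x = 3
  ∂P/∂y = 0
  integrand = ∂Q/∂x - ∂P/∂y = 3.
Integrating over R: integral_0^1 integral_0^1 (3) dx dy = 3.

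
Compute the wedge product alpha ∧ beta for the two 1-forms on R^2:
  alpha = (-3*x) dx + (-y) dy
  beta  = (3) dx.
alpha ∧ beta = (3*y) dx ∧ dy

Distribute the wedge, using dx_i ∧ dx_j = -dx_j ∧ dx_i and dx_i ∧ dx_i = 0. For each pair (i, j) with i < j, the coefficient of dx_i ∧ dx_j in alpha ∧ beta is (alpha_i * beta_j - alpha_j * beta_i). Collecting: alpha ∧ beta = (3*y) dx ∧ dy.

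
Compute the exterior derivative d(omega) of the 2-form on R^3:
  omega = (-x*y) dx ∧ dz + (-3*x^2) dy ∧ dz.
d(omega) = (-5*x) dx ∧ dy ∧ dz

For a 2-form omega = sum_{i<j} g_{ij} dx_i ∧ dx_j, the exterior derivative is
  d(omega) = sum_{i<j} d(g_{ij}) ∧ dx_i ∧ dx_j = sum_{i<j, k} (∂g_{ij}/∂x_k) dx_k ∧ dx_i ∧ dx_j.
Expand each term, using dx_k ∧ dx_i ∧ dx_j = sgn(permutation) dx_{(a)} ∧ dx_{(b)} ∧ dx_{(c)} with (a < b < c) sorted:
  d(-x*y) includes (∂/∂y)(-x*y) dy = (-x) dy, which multiplied by dx ∧ dz gives (x) dx ∧ dy ∧ dz
  d(-3*x^2) includes (∂/∂x)(-3*x^2) dx = (-6*x) dx, which multiplied by dy ∧ dz gives (-6*x) dx ∧ dy ∧ dz
Collecting like 3-forms: d(omega) = (-5*x) dx ∧ dy ∧ dz.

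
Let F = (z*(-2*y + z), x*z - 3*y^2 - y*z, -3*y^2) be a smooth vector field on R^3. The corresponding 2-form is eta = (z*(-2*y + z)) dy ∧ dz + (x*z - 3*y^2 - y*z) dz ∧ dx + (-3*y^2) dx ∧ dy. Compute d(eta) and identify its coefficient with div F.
d(eta) = (-6*y - z) dx ∧ dy ∧ dz; div F = -6*y - z

For a 2-form in R^3 of the form above, applying d gives a 3-form with coefficient ∂P/∂x + ∂Q/∂y + ∂R/∂z:
  ∂P/∂x = 0
  ∂Q/∂y = -6*y - z
  ∂R/∂z = 0
Sum = -6*y - z, which is exactly div F.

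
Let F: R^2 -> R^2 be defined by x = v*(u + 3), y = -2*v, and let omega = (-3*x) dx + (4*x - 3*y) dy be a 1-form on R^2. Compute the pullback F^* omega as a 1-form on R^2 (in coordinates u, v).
F^* omega = (3*v^2*(-u - 3)) du + (v*(-3*u^2 - 26*u - 63)) dv

Using F^*(f dg) = (f ∘ F) d(g ∘ F), substitute each coordinate x_i by F_i(u, v) in f_i, and replace dx_i by d F_i = (∂F_i/∂u) du + (∂F_i/∂v) dv.
  For the x component: f_1(F) = 3*v*(-u - 3); d F_1 = (v) du + (u + 3) dv
  For the y component: f_2(F) = 2*v*(2*u + 9); d F_2 = (0) du + (-2) dv
Combining and collecting du, dv coefficients:
  coeff of du: 3*v^2*(-u - 3)
  coeff of dv: v*(-3*u^2 - 26*u - 63)
F^* omega = (3*v^2*(-u - 3)) du + (v*(-3*u^2 - 26*u - 63)) dv.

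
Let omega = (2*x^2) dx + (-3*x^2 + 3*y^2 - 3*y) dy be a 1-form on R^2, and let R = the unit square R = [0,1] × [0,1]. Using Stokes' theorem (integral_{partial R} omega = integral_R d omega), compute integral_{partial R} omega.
integral_(partial R) omega = -3

Stokes: integral_partial_R omega = integral_R d omega with d omega = (∂Q/∂x - ∂P/∂y) dx ∧ dy.
  ∂Q/∂x = -6*x
  ∂P/∂y = 0
  integrand = ∂Q/∂x - ∂P/∂y = -6*x.
Integrating over R: integral_0^1 integral_0^1 (-6*x) dx dy = -3.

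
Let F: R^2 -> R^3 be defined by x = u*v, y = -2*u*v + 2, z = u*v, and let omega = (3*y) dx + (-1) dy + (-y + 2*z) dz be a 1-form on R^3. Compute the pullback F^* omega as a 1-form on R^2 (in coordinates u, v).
F^* omega = (2*v*(-u*v + 3)) du + (2*u*(-u*v + 3)) dv

Using F^*(f dg) = (f ∘ F) d(g ∘ F), substitute each coordinate x_i by F_i(u, v) in f_i, and replace dx_i by d F_i = (∂F_i/∂u) du + (∂F_i/∂v) dv.
  For the x component: f_1(F) = -6*u*v + 6; d F_1 = (v) du + (u) dv
  For the y component: f_2(F) = -1; d F_2 = (-2*v) du + (-2*u) dv
  For the z component: f_3(F) = 4*u*v - 2; d F_3 = (v) du + (u) dv
Combining and collecting du, dv coefficients:
  coeff of du: 2*v*(-u*v + 3)
  coeff of dv: 2*u*(-u*v + 3)
F^* omega = (2*v*(-u*v + 3)) du + (2*u*(-u*v + 3)) dv.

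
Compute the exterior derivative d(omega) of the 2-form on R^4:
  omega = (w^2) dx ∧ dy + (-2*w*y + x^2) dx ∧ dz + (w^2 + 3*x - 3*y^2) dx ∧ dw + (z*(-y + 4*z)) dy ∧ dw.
d(omega) = (2*w + 6*y) dx ∧ dy ∧ dw + (2*w) dx ∧ dy ∧ dz + (-2*y) dx ∧ dz ∧ dw + (y - 8*z) dy ∧ dz ∧ dw

For a 2-form omega = sum_{i<j} g_{ij} dx_i ∧ dx_j, the exterior derivative is
  d(omega) = sum_{i<j} d(g_{ij}) ∧ dx_i ∧ dx_j = sum_{i<j, k} (∂g_{ij}/∂x_k) dx_k ∧ dx_i ∧ dx_j.
Expand each term, using dx_k ∧ dx_i ∧ dx_j = sgn(permutation) dx_{(a)} ∧ dx_{(b)} ∧ dx_{(c)} with (a < b < c) sorted:
  d(w^2) includes (∂/∂w)(w^2) dw = (2*w) dw, which multiplied by dx ∧ dy gives (2*w) dx ∧ dy ∧ dw
  d(-2*w*y + x^2) includes (∂/∂y)(-2*w*y + x^2) dy = (-2*w) dy, which multiplied by dx ∧ dz gives (2*w) dx ∧ dy ∧ dz
  d(-2*w*y + x^2) includes (∂/∂w)(-2*w*y + x^2) dw = (-2*y) dw, which multiplied by dx ∧ dz gives (-2*y) dx ∧ dz ∧ dw
  d(w^2 + 3*x - 3*y^2) includes (∂/∂y)(w^2 + 3*x - 3*y^2) dy = (-6*y) dy, which multiplied by dx ∧ dw gives (6*y) dx ∧ dy ∧ dw
  d(z*(-y + 4*z)) includes (∂/∂z)(z*(-y + 4*z)) dz = (-y + 8*z) dz, which multiplied by dy ∧ dw gives (y - 8*z) dy ∧ dz ∧ dw
Collecting like 3-forms: d(omega) = (2*w + 6*y) dx ∧ dy ∧ dw + (2*w) dx ∧ dy ∧ dz + (-2*y) dx ∧ dz ∧ dw + (y - 8*z) dy ∧ dz ∧ dw.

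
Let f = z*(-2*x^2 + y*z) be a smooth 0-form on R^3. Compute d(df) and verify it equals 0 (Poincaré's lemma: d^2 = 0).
d(df) = 0

Step 1: df = sum_i (∂f/∂x_i) dx_i = (-4*x*z) dx + (z^2) dy + (-2*x^2 + 2*y*z) dz.
Step 2: Apply d again. Using the 1-form formula, the coefficient of dx ∧ dy in d(df) is ∂^2 f/∂x ∂y - ∂^2 f/∂y ∂x = (0) - (0) = 0 (equality of mixed partials for smooth f).
Similarly for dx ∧ dz and dy ∧ dz — all coefficients vanish. So d(df) = 0.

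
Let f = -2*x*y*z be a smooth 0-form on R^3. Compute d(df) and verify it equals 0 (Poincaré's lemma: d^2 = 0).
d(df) = 0

Step 1: df = sum_i (∂f/∂x_i) dx_i = (-2*y*z) dx + (-2*x*z) dy + (-2*x*y) dz.
Step 2: Apply d again. Using the 1-form formula, the coefficient of dx ∧ dy in d(df) is ∂^2 f/∂x ∂y - ∂^2 f/∂y ∂x = (-2*z) - (-2*z) = 0 (equality of mixed partials for smooth f).
Similarly for dx ∧ dz and dy ∧ dz — all coefficients vanish. So d(df) = 0.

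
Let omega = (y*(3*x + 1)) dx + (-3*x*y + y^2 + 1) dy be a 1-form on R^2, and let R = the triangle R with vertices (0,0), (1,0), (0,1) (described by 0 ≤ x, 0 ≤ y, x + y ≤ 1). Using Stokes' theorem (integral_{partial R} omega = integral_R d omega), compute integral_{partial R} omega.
integral_(partial R) omega = -3/2

Stokes: integral_partial_R omega = integral_R d omega with d omega = (∂Q/∂x - ∂P/∂y) dx ∧ dy.
  ∂Q/∂x = -3*y
  ∂P/∂y = 3*x + 1
  integrand = ∂Q/∂x - ∂P/∂y = -3*x - 3*y - 1.
Integrating over R: integral_0^1 integral_0^{1-x} (-3*x - 3*y - 1) dy dx = -3/2.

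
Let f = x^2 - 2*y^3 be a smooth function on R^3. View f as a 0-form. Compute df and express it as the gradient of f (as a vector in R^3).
df = (2*x) dx + (-6*y^2) dy + (0) dz; grad f = (2*x, -6*y^2, 0)

For a 0-form f, d f = (∂f/∂x) dx + (∂f/∂y) dy + (∂f/∂z) dz. The components of the vector representation are exactly the entries of grad f in Cartesian coordinates:
  ∂f/∂x = 2*x
  ∂f/∂y = -6*y^2
  ∂f/∂z = 0.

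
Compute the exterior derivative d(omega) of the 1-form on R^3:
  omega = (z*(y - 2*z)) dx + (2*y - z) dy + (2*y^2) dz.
d(omega) = (-z) dx ∧ dy + (-y + 4*z) dx ∧ dz + (4*y + 1) dy ∧ dz

For a 1-form omega = sum_i f_i dx_i, the exterior derivative is
  d(omega) = sum_{i < j} (∂f_j/∂x_i - ∂f_i/∂x_j) dx_i ∧ dx_j.
  coefficient of dx ∧ dy: ∂f_2/∂x - ∂f_1/∂y = ∂(2*y - z)/∂x - ∂(z*(y - 2*z))/∂y = -z
  coefficient of dx ∧ dz: ∂f_3/∂x - ∂f_1/∂z = ∂(2*y^2)/∂x - ∂(z*(y - 2*z))/∂z = -y + 4*z
  coefficient of dy ∧ dz: ∂f_3/∂y - ∂f_2/∂z = ∂(2*y^2)/∂y - ∂(2*y - z)/∂z = 4*y + 1
Assembling: d(omega) = (-z) dx ∧ dy + (-y + 4*z) dx ∧ dz + (4*y + 1) dy ∧ dz.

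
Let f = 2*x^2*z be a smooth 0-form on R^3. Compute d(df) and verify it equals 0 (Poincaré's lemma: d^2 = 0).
d(df) = 0

Step 1: df = sum_i (∂f/∂x_i) dx_i = (4*x*z) dx + (0) dy + (2*x^2) dz.
Step 2: Apply d again. Using the 1-form formula, the coefficient of dx ∧ dy in d(df) is ∂^2 f/∂x ∂y - ∂^2 f/∂y ∂x = (0) - (0) = 0 (equality of mixed partials for smooth f).
Similarly for dx ∧ dz and dy ∧ dz — all coefficients vanish. So d(df) = 0.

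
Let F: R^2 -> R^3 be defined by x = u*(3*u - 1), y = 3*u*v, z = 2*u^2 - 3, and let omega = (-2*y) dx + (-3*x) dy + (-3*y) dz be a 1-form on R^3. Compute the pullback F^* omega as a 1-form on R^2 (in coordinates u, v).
F^* omega = (3*u*v*(5 - 33*u)) du + (u^2*(9 - 27*u)) dv

Using F^*(f dg) = (f ∘ F) d(g ∘ F), substitute each coordinate x_i by F_i(u, v) in f_i, and replace dx_i by d F_i = (∂F_i/∂u) du + (∂F_i/∂v) dv.
  For the x component: f_1(F) = -6*u*v; d F_1 = (6*u - 1) du + (0) dv
  For the y component: f_2(F) = 3*u*(1 - 3*u); d F_2 = (3*v) du + (3*u) dv
  For the z component: f_3(F) = -9*u*v; d F_3 = (4*u) du + (0) dv
Combining and collecting du, dv coefficients:
  coeff of du: 3*u*v*(5 - 33*u)
  coeff of dv: u^2*(9 - 27*u)
F^* omega = (3*u*v*(5 - 33*u)) du + (u^2*(9 - 27*u)) dv.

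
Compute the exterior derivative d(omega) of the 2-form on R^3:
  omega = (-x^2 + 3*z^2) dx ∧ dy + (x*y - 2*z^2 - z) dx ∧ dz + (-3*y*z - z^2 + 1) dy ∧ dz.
d(omega) = (-x + 6*z) dx ∧ dy ∧ dz

For a 2-form omega = sum_{i<j} g_{ij} dx_i ∧ dx_j, the exterior derivative is
  d(omega) = sum_{i<j} d(g_{ij}) ∧ dx_i ∧ dx_j = sum_{i<j, k} (∂g_{ij}/∂x_k) dx_k ∧ dx_i ∧ dx_j.
Expand each term, using dx_k ∧ dx_i ∧ dx_j = sgn(permutation) dx_{(a)} ∧ dx_{(b)} ∧ dx_{(c)} with (a < b < c) sorted:
  d(-x^2 + 3*z^2) includes (∂/∂z)(-x^2 + 3*z^2) dz = (6*z) dz, which multiplied by dx ∧ dy gives (6*z) dx ∧ dy ∧ dz
  d(x*y - 2*z^2 - z) includes (∂/∂y)(x*y - 2*z^2 - z) dy = (x) dy, which multiplied by dx ∧ dz gives (-x) dx ∧ dy ∧ dz
Collecting like 3-forms: d(omega) = (-x + 6*z) dx ∧ dy ∧ dz.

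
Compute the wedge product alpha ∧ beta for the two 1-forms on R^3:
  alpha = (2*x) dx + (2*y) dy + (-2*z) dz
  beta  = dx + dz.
alpha ∧ beta = (2*x + 2*z) dx ∧ dz + (-2*y) dx ∧ dy + (2*y) dy ∧ dz

Distribute the wedge, using dx_i ∧ dx_j = -dx_j ∧ dx_i and dx_i ∧ dx_i = 0. For each pair (i, j) with i < j, the coefficient of dx_i ∧ dx_j in alpha ∧ beta is (alpha_i * beta_j - alpha_j * beta_i). Collecting: alpha ∧ beta = (2*x + 2*z) dx ∧ dz + (-2*y) dx ∧ dy + (2*y) dy ∧ dz.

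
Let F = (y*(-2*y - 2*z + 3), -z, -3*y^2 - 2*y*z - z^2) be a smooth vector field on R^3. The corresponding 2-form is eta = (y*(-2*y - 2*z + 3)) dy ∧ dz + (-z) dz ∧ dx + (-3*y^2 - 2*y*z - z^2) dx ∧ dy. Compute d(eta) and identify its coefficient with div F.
d(eta) = (-2*y - 2*z) dx ∧ dy ∧ dz; div F = -2*y - 2*z

For a 2-form in R^3 of the form above, applying d gives a 3-form with coefficient ∂P/∂x + ∂Q/∂y + ∂R/∂z:
  ∂P/∂x = 0
  ∂Q/∂y = 0
  ∂R/∂z = -2*y - 2*z
Sum = -2*y - 2*z, which is exactly div F.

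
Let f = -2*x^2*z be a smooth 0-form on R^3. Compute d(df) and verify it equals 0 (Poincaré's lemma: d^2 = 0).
d(df) = 0

Step 1: df = sum_i (∂f/∂x_i) dx_i = (-4*x*z) dx + (0) dy + (-2*x^2) dz.
Step 2: Apply d again. Using the 1-form formula, the coefficient of dx ∧ dy in d(df) is ∂^2 f/∂x ∂y - ∂^2 f/∂y ∂x = (0) - (0) = 0 (equality of mixed partials for smooth f).
Similarly for dx ∧ dz and dy ∧ dz — all coefficients vanish. So d(df) = 0.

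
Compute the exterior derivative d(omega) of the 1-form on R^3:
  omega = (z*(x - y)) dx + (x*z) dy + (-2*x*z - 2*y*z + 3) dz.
d(omega) = (2*z) dx ∧ dy + (-x + y - 2*z) dx ∧ dz + (-x - 2*z) dy ∧ dz

For a 1-form omega = sum_i f_i dx_i, the exterior derivative is
  d(omega) = sum_{i < j} (∂f_j/∂x_i - ∂f_i/∂x_j) dx_i ∧ dx_j.
  coefficient of dx ∧ dy: ∂f_2/∂x - ∂f_1/∂y = ∂(x*z)/∂x - ∂(z*(x - y))/∂y = 2*z
  coefficient of dx ∧ dz: ∂f_3/∂x - ∂f_1/∂z = ∂(-2*x*z - 2*y*z + 3)/∂x - ∂(z*(x - y))/∂z = -x + y - 2*z
  coefficient of dy ∧ dz: ∂f_3/∂y - ∂f_2/∂z = ∂(-2*x*z - 2*y*z + 3)/∂y - ∂(x*z)/∂z = -x - 2*z
Assembling: d(omega) = (2*z) dx ∧ dy + (-x + y - 2*z) dx ∧ dz + (-x - 2*z) dy ∧ dz.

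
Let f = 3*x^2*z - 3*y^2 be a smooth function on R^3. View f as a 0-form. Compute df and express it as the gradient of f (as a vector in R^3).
df = (6*x*z) dx + (-6*y) dy + (3*x^2) dz; grad f = (6*x*z, -6*y, 3*x^2)

For a 0-form f, d f = (∂f/∂x) dx + (∂f/∂y) dy + (∂f/∂z) dz. The components of the vector representation are exactly the entries of grad f in Cartesian coordinates:
  ∂f/∂x = 6*x*z
  ∂f/∂y = -6*y
  ∂f/∂z = 3*x^2.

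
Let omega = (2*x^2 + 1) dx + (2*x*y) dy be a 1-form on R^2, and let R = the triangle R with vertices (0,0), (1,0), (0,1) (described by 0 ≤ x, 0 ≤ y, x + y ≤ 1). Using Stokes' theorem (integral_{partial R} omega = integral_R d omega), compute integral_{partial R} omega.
integral_(partial R) omega = 1/3

Stokes: integral_partial_R omega = integral_R d omega with d omega = (∂Q/∂x - ∂P/∂y) dx ∧ dy.
  ∂Q/∂x = 2*y
  ∂P/∂y = 0
  integrand = ∂Q/∂x - ∂P/∂y = 2*y.
Integrating over R: integral_0^1 integral_0^{1-x} (2*y) dy dx = 1/3.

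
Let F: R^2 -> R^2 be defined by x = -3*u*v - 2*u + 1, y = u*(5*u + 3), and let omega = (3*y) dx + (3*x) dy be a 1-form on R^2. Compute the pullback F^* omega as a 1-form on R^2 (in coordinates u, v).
F^* omega = (-135*u^2*v - 90*u^2 - 54*u*v - 6*u + 9) du + (u^2*(-45*u - 27)) dv

Using F^*(f dg) = (f ∘ F) d(g ∘ F), substitute each coordinate x_i by F_i(u, v) in f_i, and replace dx_i by d F_i = (∂F_i/∂u) du + (∂F_i/∂v) dv.
  For the x component: f_1(F) = 3*u*(5*u + 3); d F_1 = (-3*v - 2) du + (-3*u) dv
  For the y component: f_2(F) = -9*u*v - 6*u + 3; d F_2 = (10*u + 3) du + (0) dv
Combining and collecting du, dv coefficients:
  coeff of du: -135*u^2*v - 90*u^2 - 54*u*v - 6*u + 9
  coeff of dv: u^2*(-45*u - 27)
F^* omega = (-135*u^2*v - 90*u^2 - 54*u*v - 6*u + 9) du + (u^2*(-45*u - 27)) dv.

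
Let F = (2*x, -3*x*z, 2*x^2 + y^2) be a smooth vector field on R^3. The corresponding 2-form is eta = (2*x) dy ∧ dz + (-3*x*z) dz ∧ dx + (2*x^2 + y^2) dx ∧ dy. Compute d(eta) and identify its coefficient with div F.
d(eta) = (2) dx ∧ dy ∧ dz; div F = 2

For a 2-form in R^3 of the form above, applying d gives a 3-form with coefficient ∂P/∂x + ∂Q/∂y + ∂R/∂z:
  ∂P/∂x = 2
  ∂Q/∂y = 0
  ∂R/∂z = 0
Sum = 2, which is exactly div F.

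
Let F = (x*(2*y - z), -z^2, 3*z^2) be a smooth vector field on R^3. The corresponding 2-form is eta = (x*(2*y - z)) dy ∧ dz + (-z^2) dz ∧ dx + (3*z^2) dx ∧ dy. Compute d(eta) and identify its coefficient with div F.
d(eta) = (2*y + 5*z) dx ∧ dy ∧ dz; div F = 2*y + 5*z

For a 2-form in R^3 of the form above, applying d gives a 3-form with coefficient ∂P/∂x + ∂Q/∂y + ∂R/∂z:
  ∂P/∂x = 2*y - z
  ∂Q/∂y = 0
  ∂R/∂z = 6*z
Sum = 2*y + 5*z, which is exactly div F.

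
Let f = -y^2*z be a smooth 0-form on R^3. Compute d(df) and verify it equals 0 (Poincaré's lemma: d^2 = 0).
d(df) = 0

Step 1: df = sum_i (∂f/∂x_i) dx_i = (0) dx + (-2*y*z) dy + (-y^2) dz.
Step 2: Apply d again. Using the 1-form formula, the coefficient of dx ∧ dy in d(df) is ∂^2 f/∂x ∂y - ∂^2 f/∂y ∂x = (0) - (0) = 0 (equality of mixed partials for smooth f).
Similarly for dx ∧ dz and dy ∧ dz — all coefficients vanish. So d(df) = 0.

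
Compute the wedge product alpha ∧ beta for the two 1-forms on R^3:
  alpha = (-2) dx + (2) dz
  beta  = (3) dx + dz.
alpha ∧ beta = (-8) dx ∧ dz

Distribute the wedge, using dx_i ∧ dx_j = -dx_j ∧ dx_i and dx_i ∧ dx_i = 0. For each pair (i, j) with i < j, the coefficient of dx_i ∧ dx_j in alpha ∧ beta is (alpha_i * beta_j - alpha_j * beta_i). Collecting: alpha ∧ beta = (-8) dx ∧ dz.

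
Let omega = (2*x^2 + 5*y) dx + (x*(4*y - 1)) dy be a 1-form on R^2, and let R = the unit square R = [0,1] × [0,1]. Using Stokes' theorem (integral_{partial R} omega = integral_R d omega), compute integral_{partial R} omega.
integral_(partial R) omega = -4

Stokes: integral_partial_R omega = integral_R d omega with d omega = (∂Q/∂x - ∂P/∂y) dx ∧ dy.
  ∂Q/∂x = 4*y - 1
  ∂P/∂y = 5
  integrand = ∂Q/∂x - ∂P/∂y = 4*y - 6.
Integrating over R: integral_0^1 integral_0^1 (4*y - 6) dx dy = -4.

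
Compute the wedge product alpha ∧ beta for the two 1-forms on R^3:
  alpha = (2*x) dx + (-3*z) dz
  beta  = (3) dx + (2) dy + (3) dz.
alpha ∧ beta = (4*x) dx ∧ dy + (6*x + 9*z) dx ∧ dz + (6*z) dy ∧ dz

Distribute the wedge, using dx_i ∧ dx_j = -dx_j ∧ dx_i and dx_i ∧ dx_i = 0. For each pair (i, j) with i < j, the coefficient of dx_i ∧ dx_j in alpha ∧ beta is (alpha_i * beta_j - alpha_j * beta_i). Collecting: alpha ∧ beta = (4*x) dx ∧ dy + (6*x + 9*z) dx ∧ dz + (6*z) dy ∧ dz.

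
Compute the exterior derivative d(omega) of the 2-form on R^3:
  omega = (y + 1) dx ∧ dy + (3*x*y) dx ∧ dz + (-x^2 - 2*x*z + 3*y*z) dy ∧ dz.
d(omega) = (-5*x - 2*z) dx ∧ dy ∧ dz

For a 2-form omega = sum_{i<j} g_{ij} dx_i ∧ dx_j, the exterior derivative is
  d(omega) = sum_{i<j} d(g_{ij}) ∧ dx_i ∧ dx_j = sum_{i<j, k} (∂g_{ij}/∂x_k) dx_k ∧ dx_i ∧ dx_j.
Expand each term, using dx_k ∧ dx_i ∧ dx_j = sgn(permutation) dx_{(a)} ∧ dx_{(b)} ∧ dx_{(c)} with (a < b < c) sorted:
  d(3*x*y) includes (∂/∂y)(3*x*y) dy = (3*x) dy, which multiplied by dx ∧ dz gives (-3*x) dx ∧ dy ∧ dz
  d(-x^2 - 2*x*z + 3*y*z) includes (∂/∂x)(-x^2 - 2*x*z + 3*y*z) dx = (-2*x - 2*z) dx, which multiplied by dy ∧ dz gives (-2*x - 2*z) dx ∧ dy ∧ dz
Collecting like 3-forms: d(omega) = (-5*x - 2*z) dx ∧ dy ∧ dz.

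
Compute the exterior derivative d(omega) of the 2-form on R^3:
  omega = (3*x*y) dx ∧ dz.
d(omega) = (-3*x) dx ∧ dy ∧ dz

For a 2-form omega = sum_{i<j} g_{ij} dx_i ∧ dx_j, the exterior derivative is
  d(omega) = sum_{i<j} d(g_{ij}) ∧ dx_i ∧ dx_j = sum_{i<j, k} (∂g_{ij}/∂x_k) dx_k ∧ dx_i ∧ dx_j.
Expand each term, using dx_k ∧ dx_i ∧ dx_j = sgn(permutation) dx_{(a)} ∧ dx_{(b)} ∧ dx_{(c)} with (a < b < c) sorted:
  d(3*x*y) includes (∂/∂y)(3*x*y) dy = (3*x) dy, which multiplied by dx ∧ dz gives (-3*x) dx ∧ dy ∧ dz
Collecting like 3-forms: d(omega) = (-3*x) dx ∧ dy ∧ dz.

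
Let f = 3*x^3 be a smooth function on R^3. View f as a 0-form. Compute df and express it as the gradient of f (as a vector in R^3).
df = (9*x^2) dx + (0) dy + (0) dz; grad f = (9*x^2, 0, 0)

For a 0-form f, d f = (∂f/∂x) dx + (∂f/∂y) dy + (∂f/∂z) dz. The components of the vector representation are exactly the entries of grad f in Cartesian coordinates:
  ∂f/∂x = 9*x^2
  ∂f/∂y = 0
  ∂f/∂z = 0.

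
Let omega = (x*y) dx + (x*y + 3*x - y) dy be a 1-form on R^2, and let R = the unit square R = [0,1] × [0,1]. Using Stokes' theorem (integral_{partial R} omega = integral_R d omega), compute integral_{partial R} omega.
integral_(partial R) omega = 3

Stokes: integral_partial_R omega = integral_R d omega with d omega = (∂Q/∂x - ∂P/∂y) dx ∧ dy.
  ∂Q/∂x = y + 3
  ∂P/∂y = x
  integrand = ∂Q/∂x - ∂P/∂y = -x + y + 3.
Integrating over R: integral_0^1 integral_0^1 (-x + y + 3) dx dy = 3.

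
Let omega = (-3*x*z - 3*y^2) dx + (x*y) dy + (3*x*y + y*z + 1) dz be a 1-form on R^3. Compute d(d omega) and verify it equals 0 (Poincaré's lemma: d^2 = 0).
d(d omega) = 0

Step 1: d omega = sum_{i<j} (∂f_j/∂x_i - ∂f_i/∂x_j) dx_i ∧ dx_j:
  coeff of dx ∧ dy: 7*y
  coeff of dx ∧ dz: 3*x + 3*y
  coeff of dy ∧ dz: 3*x + z
Step 2: Apply d again to each 2-form coefficient. The only possible 3-form in R^3 is dx ∧ dy ∧ dz, with coefficient
  ∂(coeff of dy∧dz)/∂x - ∂(coeff of dx∧dz)/∂y + ∂(coeff of dx∧dy)/∂z
  = ∂/∂x (3*x + z) - ∂/∂y (3*x + 3*y) + ∂/∂z (7*y).
Each of these terms simplifies to sums of mixed partials that cancel in pairs. The result is 0 (by equality of mixed partials for smooth functions — Schwarz / Clairaut).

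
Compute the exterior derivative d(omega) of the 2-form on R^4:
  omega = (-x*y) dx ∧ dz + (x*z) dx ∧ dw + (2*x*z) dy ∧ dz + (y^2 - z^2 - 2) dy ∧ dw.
d(omega) = (x + 2*z) dx ∧ dy ∧ dz + (-x) dx ∧ dz ∧ dw + (2*z) dy ∧ dz ∧ dw

For a 2-form omega = sum_{i<j} g_{ij} dx_i ∧ dx_j, the exterior derivative is
  d(omega) = sum_{i<j} d(g_{ij}) ∧ dx_i ∧ dx_j = sum_{i<j, k} (∂g_{ij}/∂x_k) dx_k ∧ dx_i ∧ dx_j.
Expand each term, using dx_k ∧ dx_i ∧ dx_j = sgn(permutation) dx_{(a)} ∧ dx_{(b)} ∧ dx_{(c)} with (a < b < c) sorted:
  d(-x*y) includes (∂/∂y)(-x*y) dy = (-x) dy, which multiplied by dx ∧ dz gives (x) dx ∧ dy ∧ dz
  d(x*z) includes (∂/∂z)(x*z) dz = (x) dz, which multiplied by dx ∧ dw gives (-x) dx ∧ dz ∧ dw
  d(2*x*z) includes (∂/∂x)(2*x*z) dx = (2*z) dx, which multiplied by dy ∧ dz gives (2*z) dx ∧ dy ∧ dz
  d(y^2 - z^2 - 2) includes (∂/∂z)(y^2 - z^2 - 2) dz = (-2*z) dz, which multiplied by dy ∧ dw gives (2*z) dy ∧ dz ∧ dw
Collecting like 3-forms: d(omega) = (x + 2*z) dx ∧ dy ∧ dz + (-x) dx ∧ dz ∧ dw + (2*z) dy ∧ dz ∧ dw.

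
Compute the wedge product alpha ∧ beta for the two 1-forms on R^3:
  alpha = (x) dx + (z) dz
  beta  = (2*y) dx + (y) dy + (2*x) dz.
alpha ∧ beta = (x*y) dx ∧ dy + (2*x^2 - 2*y*z) dx ∧ dz + (-y*z) dy ∧ dz

Distribute the wedge, using dx_i ∧ dx_j = -dx_j ∧ dx_i and dx_i ∧ dx_i = 0. For each pair (i, j) with i < j, the coefficient of dx_i ∧ dx_j in alpha ∧ beta is (alpha_i * beta_j - alpha_j * beta_i). Collecting: alpha ∧ beta = (x*y) dx ∧ dy + (2*x^2 - 2*y*z) dx ∧ dz + (-y*z) dy ∧ dz.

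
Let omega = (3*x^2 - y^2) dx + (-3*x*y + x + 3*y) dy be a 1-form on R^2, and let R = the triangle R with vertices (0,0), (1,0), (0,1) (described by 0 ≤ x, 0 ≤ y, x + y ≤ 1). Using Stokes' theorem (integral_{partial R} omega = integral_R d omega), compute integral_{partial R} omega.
integral_(partial R) omega = 1/3

Stokes: integral_partial_R omega = integral_R d omega with d omega = (∂Q/∂x - ∂P/∂y) dx ∧ dy.
  ∂Q/∂x = 1 - 3*y
  ∂P/∂y = -2*y
  integrand = ∂Q/∂x - ∂P/∂y = 1 - y.
Integrating over R: integral_0^1 integral_0^{1-x} (1 - y) dy dx = 1/3.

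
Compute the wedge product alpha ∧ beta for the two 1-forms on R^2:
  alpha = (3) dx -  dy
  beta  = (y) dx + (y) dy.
alpha ∧ beta = (4*y) dx ∧ dy

Distribute the wedge, using dx_i ∧ dx_j = -dx_j ∧ dx_i and dx_i ∧ dx_i = 0. For each pair (i, j) with i < j, the coefficient of dx_i ∧ dx_j in alpha ∧ beta is (alpha_i * beta_j - alpha_j * beta_i). Collecting: alpha ∧ beta = (4*y) dx ∧ dy.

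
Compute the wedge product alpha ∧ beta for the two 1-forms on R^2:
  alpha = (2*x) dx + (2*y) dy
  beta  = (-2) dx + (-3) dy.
alpha ∧ beta = (-6*x + 4*y) dx ∧ dy

Distribute the wedge, using dx_i ∧ dx_j = -dx_j ∧ dx_i and dx_i ∧ dx_i = 0. For each pair (i, j) with i < j, the coefficient of dx_i ∧ dx_j in alpha ∧ beta is (alpha_i * beta_j - alpha_j * beta_i). Collecting: alpha ∧ beta = (-6*x + 4*y) dx ∧ dy.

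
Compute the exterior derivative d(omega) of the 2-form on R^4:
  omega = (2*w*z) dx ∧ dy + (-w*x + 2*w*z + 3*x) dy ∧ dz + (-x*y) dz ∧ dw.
d(omega) = (w + 3) dx ∧ dy ∧ dz + (2*z) dx ∧ dy ∧ dw + (-2*x + 2*z) dy ∧ dz ∧ dw + (-y) dx ∧ dz ∧ dw

For a 2-form omega = sum_{i<j} g_{ij} dx_i ∧ dx_j, the exterior derivative is
  d(omega) = sum_{i<j} d(g_{ij}) ∧ dx_i ∧ dx_j = sum_{i<j, k} (∂g_{ij}/∂x_k) dx_k ∧ dx_i ∧ dx_j.
Expand each term, using dx_k ∧ dx_i ∧ dx_j = sgn(permutation) dx_{(a)} ∧ dx_{(b)} ∧ dx_{(c)} with (a < b < c) sorted:
  d(2*w*z) includes (∂/∂z)(2*w*z) dz = (2*w) dz, which multiplied by dx ∧ dy gives (2*w) dx ∧ dy ∧ dz
  d(2*w*z) includes (∂/∂w)(2*w*z) dw = (2*z) dw, which multiplied by dx ∧ dy gives (2*z) dx ∧ dy ∧ dw
  d(-w*x + 2*w*z + 3*x) includes (∂/∂x)(-w*x + 2*w*z + 3*x) dx = (3 - w) dx, which multiplied by dy ∧ dz gives (3 - w) dx ∧ dy ∧ dz
  d(-w*x + 2*w*z + 3*x) includes (∂/∂w)(-w*x + 2*w*z + 3*x) dw = (-x + 2*z) dw, which multiplied by dy ∧ dz gives (-x + 2*z) dy ∧ dz ∧ dw
  d(-x*y) includes (∂/∂x)(-x*y) dx = (-y) dx, which multiplied by dz ∧ dw gives (-y) dx ∧ dz ∧ dw
  d(-x*y) includes (∂/∂y)(-x*y) dy = (-x) dy, which multiplied by dz ∧ dw gives (-x) dy ∧ dz ∧ dw
Collecting like 3-forms: d(omega) = (w + 3) dx ∧ dy ∧ dz + (2*z) dx ∧ dy ∧ dw + (-2*x + 2*z) dy ∧ dz ∧ dw + (-y) dx ∧ dz ∧ dw.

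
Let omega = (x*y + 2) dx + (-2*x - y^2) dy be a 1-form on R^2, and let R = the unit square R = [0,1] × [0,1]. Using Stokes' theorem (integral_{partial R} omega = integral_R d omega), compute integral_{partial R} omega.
integral_(partial R) omega = -5/2

Stokes: integral_partial_R omega = integral_R d omega with d omega = (∂Q/∂x - ∂P/∂y) dx ∧ dy.
  ∂Q/∂x = -2
  ∂P/∂y = x
  integrand = ∂Q/∂x - ∂P/∂y = -x - 2.
Integrating over R: integral_0^1 integral_0^1 (-x - 2) dx dy = -5/2.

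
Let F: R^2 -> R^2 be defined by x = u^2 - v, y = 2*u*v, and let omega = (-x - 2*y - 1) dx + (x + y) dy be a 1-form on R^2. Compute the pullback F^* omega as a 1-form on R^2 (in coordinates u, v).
F^* omega = (-2*u^3 - 6*u^2*v + 4*u*v^2 + 2*u*v - 2*u - 2*v^2) du + (2*u^3 + 4*u^2*v + u^2 + 2*u*v - v + 1) dv

Using F^*(f dg) = (f ∘ F) d(g ∘ F), substitute each coordinate x_i by F_i(u, v) in f_i, and replace dx_i by d F_i = (∂F_i/∂u) du + (∂F_i/∂v) dv.
  For the x component: f_1(F) = -u^2 - 4*u*v + v - 1; d F_1 = (2*u) du + (-1) dv
  For the y component: f_2(F) = u^2 + 2*u*v - v; d F_2 = (2*v) du + (2*u) dv
Combining and collecting du, dv coefficients:
  coeff of du: -2*u^3 - 6*u^2*v + 4*u*v^2 + 2*u*v - 2*u - 2*v^2
  coeff of dv: 2*u^3 + 4*u^2*v + u^2 + 2*u*v - v + 1
F^* omega = (-2*u^3 - 6*u^2*v + 4*u*v^2 + 2*u*v - 2*u - 2*v^2) du + (2*u^3 + 4*u^2*v + u^2 + 2*u*v - v + 1) dv.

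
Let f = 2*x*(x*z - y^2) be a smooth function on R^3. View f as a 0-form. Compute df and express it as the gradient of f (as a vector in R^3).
df = (4*x*z - 2*y^2) dx + (-4*x*y) dy + (2*x^2) dz; grad f = (4*x*z - 2*y^2, -4*x*y, 2*x^2)

For a 0-form f, d f = (∂f/∂x) dx + (∂f/∂y) dy + (∂f/∂z) dz. The components of the vector representation are exactly the entries of grad f in Cartesian coordinates:
  ∂f/∂x = 4*x*z - 2*y^2
  ∂f/∂y = -4*x*y
  ∂f/∂z = 2*x^2.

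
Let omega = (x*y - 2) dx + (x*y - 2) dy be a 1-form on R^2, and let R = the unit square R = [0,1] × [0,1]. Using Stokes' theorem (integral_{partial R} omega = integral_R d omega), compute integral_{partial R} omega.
integral_(partial R) omega = 0

Stokes: integral_partial_R omega = integral_R d omega with d omega = (∂Q/∂x - ∂P/∂y) dx ∧ dy.
  ∂Q/∂x = y
  ∂P/∂y = x
  integrand = ∂Q/∂x - ∂P/∂y = -x + y.
Integrating over R: integral_0^1 integral_0^1 (-x + y) dx dy = 0.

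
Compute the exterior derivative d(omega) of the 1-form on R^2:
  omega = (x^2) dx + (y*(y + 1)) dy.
d(omega) = 0

For a 1-form omega = sum_i f_i dx_i, the exterior derivative is
  d(omega) = sum_{i < j} (∂f_j/∂x_i - ∂f_i/∂x_j) dx_i ∧ dx_j.

Assembling: d(omega) = 0.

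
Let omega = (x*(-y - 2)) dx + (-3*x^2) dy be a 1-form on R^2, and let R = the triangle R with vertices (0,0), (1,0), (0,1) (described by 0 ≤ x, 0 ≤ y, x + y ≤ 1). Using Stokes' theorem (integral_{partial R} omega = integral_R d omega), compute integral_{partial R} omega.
integral_(partial R) omega = -5/6

Stokes: integral_partial_R omega = integral_R d omega with d omega = (∂Q/∂x - ∂P/∂y) dx ∧ dy.
  ∂Q/∂x = -6*x
  ∂P/∂y = -x
  integrand = ∂Q/∂x - ∂P/∂y = -5*x.
Integrating over R: integral_0^1 integral_0^{1-x} (-5*x) dy dx = -5/6.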